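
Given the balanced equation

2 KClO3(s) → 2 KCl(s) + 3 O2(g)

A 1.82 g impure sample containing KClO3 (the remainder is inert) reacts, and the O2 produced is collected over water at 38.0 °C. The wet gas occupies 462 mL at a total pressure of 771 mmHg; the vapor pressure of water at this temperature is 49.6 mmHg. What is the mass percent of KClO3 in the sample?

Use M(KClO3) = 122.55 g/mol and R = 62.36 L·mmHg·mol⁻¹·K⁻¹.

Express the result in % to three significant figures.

77.1 %

P(O2) = 771 − 49.6 = 721.4 mmHg
n(O2) = PV/RT = (721.4 × 0.4620) / (62.36 × 311.15) = 0.01718 mol
n(KClO3) = (2/3) × 0.01718 = 0.01145 mol
m(KClO3) = 0.01145 × 122.55 = 1.403 g
%KClO3 = 1.403 / 1.82 × 100 = 77.09%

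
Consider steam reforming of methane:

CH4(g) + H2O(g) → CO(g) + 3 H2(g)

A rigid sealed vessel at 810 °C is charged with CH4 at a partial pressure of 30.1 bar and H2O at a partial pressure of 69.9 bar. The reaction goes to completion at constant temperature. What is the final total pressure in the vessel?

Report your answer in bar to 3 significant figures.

160 bar

Because the vessel is rigid and T is held at 810 °C, work the stoichiometry in partial pressures (P_i = n_iRT/V).
P(H2O) required for 30.1 bar of CH4 = (1/1) × 30.1 = 30.10 bar; available 69.9 bar, so CH4 is limiting.
P(H2O) remaining = 69.9 − (1/1) × 30.1 = 39.80 bar
P(gaseous products) = (1+3)/1 × 30.1 = 120.4 bar
P_total at 810 °C = 39.80 + 120.4 = 160.2 bar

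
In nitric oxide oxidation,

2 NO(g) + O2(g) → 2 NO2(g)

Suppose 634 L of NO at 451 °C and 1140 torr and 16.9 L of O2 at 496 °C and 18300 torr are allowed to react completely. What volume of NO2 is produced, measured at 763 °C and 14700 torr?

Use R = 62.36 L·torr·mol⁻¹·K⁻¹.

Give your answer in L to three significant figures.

56.7 L

n(NO) = PV/RT = (1140 × 634) / (62.36 × 724.15) = 16.01 mol
n(O2) = PV/RT = (18300 × 16.9) / (62.36 × 769.15) = 6.448 mol
For 16.01 mol NO, stoichiometry requires (1/2) × 16.01 = 8.005 mol O2; 6.448 mol is available, so O2 is limiting.
n(NO2) = (2/1) × 6.448 = 12.90 mol
V(NO2) = nRT/P = 12.90 × 62.36 × 1036.15 / 14700 = 56.70 L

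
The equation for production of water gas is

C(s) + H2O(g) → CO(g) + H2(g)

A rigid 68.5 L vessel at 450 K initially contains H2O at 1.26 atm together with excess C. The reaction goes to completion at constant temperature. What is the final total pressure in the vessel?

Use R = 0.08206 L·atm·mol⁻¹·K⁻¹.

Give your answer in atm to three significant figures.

Rigid vessel, constant T ⇒ P scales with total gas moles (1 → 2).
P_final = (2/1) × 1.26 = 2.520 atm

2.52 atm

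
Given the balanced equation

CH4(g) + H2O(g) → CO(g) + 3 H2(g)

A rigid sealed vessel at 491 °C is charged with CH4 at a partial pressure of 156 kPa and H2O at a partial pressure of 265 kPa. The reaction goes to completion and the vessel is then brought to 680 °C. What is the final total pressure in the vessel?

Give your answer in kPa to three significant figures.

Because the vessel is rigid and T is held at 491 °C, work the stoichiometry in partial pressures (P_i = n_iRT/V).
P(H2O) required for 156 kPa of CH4 = (1/1) × 156 = 156.0 kPa; available 265 kPa, so CH4 is limiting.
P(H2O) remaining = 265 − (1/1) × 156 = 109.0 kPa
P(gaseous products) = (1+3)/1 × 156 = 624.0 kPa
P_total at 491 °C = 109.0 + 624.0 = 733.0 kPa
Scaling to 680 °C: P = 733.0 × 953.15/764.15 = 914.3 kPa

914 kPa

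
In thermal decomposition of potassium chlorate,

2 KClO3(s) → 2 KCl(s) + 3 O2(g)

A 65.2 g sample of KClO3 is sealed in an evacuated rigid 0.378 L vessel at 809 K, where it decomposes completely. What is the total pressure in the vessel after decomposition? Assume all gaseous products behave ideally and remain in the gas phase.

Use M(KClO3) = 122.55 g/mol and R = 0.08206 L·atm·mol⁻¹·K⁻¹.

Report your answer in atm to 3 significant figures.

140 atm

n(KClO3) = 65.2 / 122.55 = 0.5320 mol
n(gas produced) = (3/2) × 0.5320 = 0.7980 mol
P = nRT/V = 0.7980 × 0.08206 × 809 / 0.378 = 140.1 atm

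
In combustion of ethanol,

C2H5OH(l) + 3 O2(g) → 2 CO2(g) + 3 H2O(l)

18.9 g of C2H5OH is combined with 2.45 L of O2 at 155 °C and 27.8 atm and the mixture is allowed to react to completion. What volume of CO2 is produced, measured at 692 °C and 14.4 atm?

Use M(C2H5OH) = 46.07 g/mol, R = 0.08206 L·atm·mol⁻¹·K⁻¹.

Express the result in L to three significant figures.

4.51 L

n(C2H5OH) = 18.9 / 46.07 = 0.4102 mol
n(O2) = PV/RT = (27.8 × 2.45) / (0.08206 × 428.15) = 1.939 mol
For 0.4102 mol C2H5OH, stoichiometry requires (3/1) × 0.4102 = 1.231 mol O2; 1.939 mol is available, so C2H5OH is limiting.
n(CO2) = (2/1) × 0.4102 = 0.8204 mol
V(CO2) = nRT/P = 0.8204 × 0.08206 × 965.15 / 14.4 = 4.512 L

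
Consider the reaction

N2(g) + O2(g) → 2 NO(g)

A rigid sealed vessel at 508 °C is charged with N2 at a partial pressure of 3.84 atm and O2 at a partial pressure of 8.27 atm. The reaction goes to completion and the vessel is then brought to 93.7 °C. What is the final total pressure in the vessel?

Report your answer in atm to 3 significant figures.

At constant V, partial pressures at 508 °C are proportional to moles, so apply stoichiometry directly to pressures.
P(O2) required for 3.84 atm of N2 = (1/1) × 3.84 = 3.840 atm; available 8.27 atm, so N2 is limiting.
P(O2) remaining = 8.27 − (1/1) × 3.84 = 4.430 atm
P(gaseous products) = (2)/1 × 3.84 = 7.680 atm
P_total at 508 °C = 4.430 + 7.680 = 12.11 atm
Scaling to 93.7 °C: P = 12.11 × 366.85/781.15 = 5.687 atm

5.69 atm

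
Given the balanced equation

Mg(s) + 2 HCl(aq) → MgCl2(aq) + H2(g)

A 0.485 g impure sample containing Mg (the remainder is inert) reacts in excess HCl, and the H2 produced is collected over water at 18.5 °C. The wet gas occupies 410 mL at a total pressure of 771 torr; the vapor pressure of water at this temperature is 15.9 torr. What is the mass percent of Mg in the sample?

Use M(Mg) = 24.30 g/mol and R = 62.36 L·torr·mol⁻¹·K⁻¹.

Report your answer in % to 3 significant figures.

P(H2) = 771 − 15.9 = 755.1 torr
n(H2) = PV/RT = (755.1 × 0.4100) / (62.36 × 291.65) = 0.01702 mol
n(Mg) = (1/1) × 0.01702 = 0.01702 mol
m(Mg) = 0.01702 × 24.30 = 0.4136 g
%Mg = 0.4136 / 0.485 × 100 = 85.28%

85.3 %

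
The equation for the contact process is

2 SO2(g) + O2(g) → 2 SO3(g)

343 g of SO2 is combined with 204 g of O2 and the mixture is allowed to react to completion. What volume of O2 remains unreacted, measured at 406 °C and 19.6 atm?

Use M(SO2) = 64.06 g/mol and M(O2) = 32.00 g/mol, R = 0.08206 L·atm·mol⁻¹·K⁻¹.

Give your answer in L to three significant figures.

10.5 L

n(SO2) = 343 / 64.06 = 5.354 mol
n(O2) = 204 / 32.00 = 6.375 mol
For 5.354 mol SO2, stoichiometry requires (1/2) × 5.354 = 2.677 mol O2; 6.375 mol is available, so SO2 is limiting.
n(O2) consumed = (1/2) × 5.354 = 2.677 mol; remaining = 6.375 − 2.677 = 3.698 mol
V(O2) = nRT/P = 3.698 × 0.08206 × 679.15 / 19.6 = 10.51 L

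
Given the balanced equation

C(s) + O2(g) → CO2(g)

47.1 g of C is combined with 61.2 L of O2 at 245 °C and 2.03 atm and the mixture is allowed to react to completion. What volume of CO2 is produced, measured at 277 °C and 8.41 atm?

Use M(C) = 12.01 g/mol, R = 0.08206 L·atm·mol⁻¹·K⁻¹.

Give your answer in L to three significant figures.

15.7 L

n(C) = 47.1 / 12.01 = 3.922 mol
n(O2) = PV/RT = (2.03 × 61.2) / (0.08206 × 518.15) = 2.922 mol
For 3.922 mol C, stoichiometry requires (1/1) × 3.922 = 3.922 mol O2; 2.922 mol is available, so O2 is limiting.
n(CO2) = (1/1) × 2.922 = 2.922 mol
V(CO2) = nRT/P = 2.922 × 0.08206 × 550.15 / 8.41 = 15.69 L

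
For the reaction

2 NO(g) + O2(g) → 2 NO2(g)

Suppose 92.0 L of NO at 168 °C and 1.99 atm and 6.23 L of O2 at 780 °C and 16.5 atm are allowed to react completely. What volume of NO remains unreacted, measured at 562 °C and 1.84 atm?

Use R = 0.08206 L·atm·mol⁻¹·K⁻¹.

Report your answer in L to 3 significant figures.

99.8 L

n(NO) = PV/RT = (1.99 × 92.0) / (0.08206 × 441.15) = 5.057 mol
n(O2) = PV/RT = (16.5 × 6.23) / (0.08206 × 1053.15) = 1.189 mol
For 5.057 mol NO, stoichiometry requires (1/2) × 5.057 = 2.529 mol O2; 1.189 mol is available, so O2 is limiting.
n(NO) consumed = (2/1) × 1.189 = 2.378 mol; remaining = 5.057 − 2.378 = 2.679 mol
V(NO) = nRT/P = 2.679 × 0.08206 × 835.15 / 1.84 = 99.78 L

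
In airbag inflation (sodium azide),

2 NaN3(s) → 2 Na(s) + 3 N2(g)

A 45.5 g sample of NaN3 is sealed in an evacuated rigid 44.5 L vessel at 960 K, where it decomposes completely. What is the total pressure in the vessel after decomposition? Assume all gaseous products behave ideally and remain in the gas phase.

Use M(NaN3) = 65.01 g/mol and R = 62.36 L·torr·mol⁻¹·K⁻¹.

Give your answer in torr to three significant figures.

1410 torr

n(NaN3) = 45.5 / 65.01 = 0.6999 mol
n(gas produced) = (3/2) × 0.6999 = 1.050 mol
P = nRT/V = 1.050 × 62.36 × 960 / 44.5 = 1413 torr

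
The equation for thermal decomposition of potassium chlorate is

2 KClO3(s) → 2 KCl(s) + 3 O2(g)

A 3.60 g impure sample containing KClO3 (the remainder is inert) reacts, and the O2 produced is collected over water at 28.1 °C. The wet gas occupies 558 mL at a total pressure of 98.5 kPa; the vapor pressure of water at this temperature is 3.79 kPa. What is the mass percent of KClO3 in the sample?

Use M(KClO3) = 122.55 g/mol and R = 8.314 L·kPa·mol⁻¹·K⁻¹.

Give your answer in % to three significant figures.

P(O2) = 98.5 − 3.79 = 94.71 kPa
n(O2) = PV/RT = (94.71 × 0.5580) / (8.314 × 301.25) = 0.02110 mol
n(KClO3) = (2/3) × 0.02110 = 0.01407 mol
m(KClO3) = 0.01407 × 122.55 = 1.724 g
%KClO3 = 1.724 / 3.60 × 100 = 47.89%

47.9 %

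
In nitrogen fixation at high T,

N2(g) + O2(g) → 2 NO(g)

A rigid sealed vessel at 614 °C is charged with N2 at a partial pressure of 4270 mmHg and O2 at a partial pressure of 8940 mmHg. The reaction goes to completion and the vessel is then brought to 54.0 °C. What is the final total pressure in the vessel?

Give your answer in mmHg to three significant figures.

4870 mmHg

Because the vessel is rigid and T is held at 614 °C, work the stoichiometry in partial pressures (P_i = n_iRT/V).
P(O2) required for 4270 mmHg of N2 = (1/1) × 4270 = 4270 mmHg; available 8940 mmHg, so N2 is limiting.
P(O2) remaining = 8940 − (1/1) × 4270 = 4670 mmHg
P(gaseous products) = (2)/1 × 4270 = 8540 mmHg
P_total at 614 °C = 4670 + 8540 = 13210 mmHg
Scaling to 54.0 °C: P = 13210 × 327.15/887.15 = 4871 mmHg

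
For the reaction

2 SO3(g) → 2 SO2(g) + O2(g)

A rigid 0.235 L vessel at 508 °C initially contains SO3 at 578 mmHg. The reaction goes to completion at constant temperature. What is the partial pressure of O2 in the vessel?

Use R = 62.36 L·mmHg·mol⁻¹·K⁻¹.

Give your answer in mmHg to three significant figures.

289 mmHg

n(SO3)₀ = PV/RT = (578 × 0.235) / (62.36 × 781.15) = 0.002788 mol
n(O2) = (1/2) × 0.002788 = 0.001394 mol
P(O2) = nRT/V = 0.001394 × 62.36 × 781.15 / 0.235 = 289.0 mmHg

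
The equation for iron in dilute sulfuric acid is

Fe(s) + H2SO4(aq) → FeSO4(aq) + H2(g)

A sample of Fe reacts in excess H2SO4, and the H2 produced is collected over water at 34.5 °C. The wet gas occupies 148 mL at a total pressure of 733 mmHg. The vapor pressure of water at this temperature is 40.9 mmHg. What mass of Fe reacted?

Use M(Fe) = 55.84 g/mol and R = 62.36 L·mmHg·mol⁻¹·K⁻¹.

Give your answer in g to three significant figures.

0.298 g

P(H2) = 733 − 40.9 = 692.1 mmHg
n(H2) = PV/RT = (692.1 × 0.1480) / (62.36 × 307.65) = 0.005339 mol
n(Fe) = (1/1) × 0.005339 = 0.005339 mol
m(Fe) = 0.005339 × 55.84 = 0.2981 g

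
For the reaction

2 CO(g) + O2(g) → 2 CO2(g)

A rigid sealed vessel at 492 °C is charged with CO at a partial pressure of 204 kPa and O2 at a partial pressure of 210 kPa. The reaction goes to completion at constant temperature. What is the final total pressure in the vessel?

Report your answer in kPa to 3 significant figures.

With V and T fixed, P_i ∝ n_i, so the mole ratios apply directly to partial pressures at 492 °C.
P(O2) required for 204 kPa of CO = (1/2) × 204 = 102.0 kPa; available 210 kPa, so CO is limiting.
P(O2) remaining = 210 − (1/2) × 204 = 108.0 kPa
P(gaseous products) = (2)/2 × 204 = 204.0 kPa
P_total at 492 °C = 108.0 + 204.0 = 312.0 kPa

312 kPa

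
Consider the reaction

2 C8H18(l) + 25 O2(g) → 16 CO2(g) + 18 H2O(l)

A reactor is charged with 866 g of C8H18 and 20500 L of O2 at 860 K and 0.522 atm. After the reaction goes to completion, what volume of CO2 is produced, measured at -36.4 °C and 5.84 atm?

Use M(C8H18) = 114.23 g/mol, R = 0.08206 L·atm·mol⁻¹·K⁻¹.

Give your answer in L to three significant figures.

n(C8H18) = 866 / 114.23 = 7.581 mol
n(O2) = PV/RT = (0.522 × 20500) / (0.08206 × 860) = 151.6 mol
For 7.581 mol C8H18, stoichiometry requires (25/2) × 7.581 = 94.76 mol O2; 151.6 mol is available, so C8H18 is limiting.
n(CO2) = (16/2) × 7.581 = 60.65 mol
V(CO2) = nRT/P = 60.65 × 0.08206 × 236.75 / 5.84 = 201.8 L

202 L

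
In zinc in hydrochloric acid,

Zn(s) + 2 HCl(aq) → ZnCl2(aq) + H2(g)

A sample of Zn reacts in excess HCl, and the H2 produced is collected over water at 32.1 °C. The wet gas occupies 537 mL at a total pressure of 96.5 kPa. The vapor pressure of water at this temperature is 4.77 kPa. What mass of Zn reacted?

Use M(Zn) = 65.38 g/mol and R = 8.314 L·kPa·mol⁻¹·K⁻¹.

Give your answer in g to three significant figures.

P(H2) = 96.5 − 4.77 = 91.73 kPa
n(H2) = PV/RT = (91.73 × 0.5370) / (8.314 × 305.25) = 0.01941 mol
n(Zn) = (1/1) × 0.01941 = 0.01941 mol
m(Zn) = 0.01941 × 65.38 = 1.269 g

1.27 g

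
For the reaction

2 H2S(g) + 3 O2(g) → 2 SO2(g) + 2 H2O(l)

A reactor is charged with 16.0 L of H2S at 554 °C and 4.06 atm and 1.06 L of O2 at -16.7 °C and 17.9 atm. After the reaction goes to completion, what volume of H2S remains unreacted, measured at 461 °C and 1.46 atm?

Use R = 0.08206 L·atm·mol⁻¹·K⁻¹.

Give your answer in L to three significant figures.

14.7 L

n(H2S) = PV/RT = (4.06 × 16.0) / (0.08206 × 827.15) = 0.9570 mol
n(O2) = PV/RT = (17.9 × 1.06) / (0.08206 × 256.45) = 0.9016 mol
For 0.9570 mol H2S, stoichiometry requires (3/2) × 0.9570 = 1.435 mol O2; 0.9016 mol is available, so O2 is limiting.
n(H2S) consumed = (2/3) × 0.9016 = 0.6011 mol; remaining = 0.9570 − 0.6011 = 0.3559 mol
V(H2S) = nRT/P = 0.3559 × 0.08206 × 734.15 / 1.46 = 14.69 L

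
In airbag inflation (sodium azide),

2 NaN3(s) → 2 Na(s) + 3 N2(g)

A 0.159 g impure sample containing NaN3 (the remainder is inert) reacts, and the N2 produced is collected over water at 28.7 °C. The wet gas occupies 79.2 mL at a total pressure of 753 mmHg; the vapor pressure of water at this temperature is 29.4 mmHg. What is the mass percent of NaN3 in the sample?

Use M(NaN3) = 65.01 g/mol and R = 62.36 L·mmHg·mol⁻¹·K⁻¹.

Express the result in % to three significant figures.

83.0 %

P(N2) = 753 − 29.4 = 723.6 mmHg
n(N2) = PV/RT = (723.6 × 0.07920) / (62.36 × 301.85) = 0.003045 mol
n(NaN3) = (2/3) × 0.003045 = 0.002030 mol
m(NaN3) = 0.002030 × 65.01 = 0.1320 g
%NaN3 = 0.1320 / 0.159 × 100 = 83.02%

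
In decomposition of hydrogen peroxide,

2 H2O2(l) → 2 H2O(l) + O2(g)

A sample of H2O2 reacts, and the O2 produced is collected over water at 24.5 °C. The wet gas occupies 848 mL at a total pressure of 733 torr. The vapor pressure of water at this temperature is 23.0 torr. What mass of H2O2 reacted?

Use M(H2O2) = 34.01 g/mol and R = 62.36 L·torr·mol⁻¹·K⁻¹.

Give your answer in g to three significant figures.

P(O2) = 733 − 23.0 = 710.0 torr
n(O2) = PV/RT = (710.0 × 0.8480) / (62.36 × 297.65) = 0.03244 mol
n(H2O2) = (2/1) × 0.03244 = 0.06488 mol
m(H2O2) = 0.06488 × 34.01 = 2.207 g

2.21 g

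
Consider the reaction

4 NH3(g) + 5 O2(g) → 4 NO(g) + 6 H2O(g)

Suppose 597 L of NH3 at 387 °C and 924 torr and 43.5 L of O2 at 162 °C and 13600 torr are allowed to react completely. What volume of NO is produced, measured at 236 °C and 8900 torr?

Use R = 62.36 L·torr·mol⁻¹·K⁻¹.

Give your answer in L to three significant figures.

n(NH3) = PV/RT = (924 × 597) / (62.36 × 660.15) = 13.40 mol
n(O2) = PV/RT = (13600 × 43.5) / (62.36 × 435.15) = 21.80 mol
For 13.40 mol NH3, stoichiometry requires (5/4) × 13.40 = 16.75 mol O2; 21.80 mol is available, so NH3 is limiting.
n(NO) = (4/4) × 13.40 = 13.40 mol
V(NO) = nRT/P = 13.40 × 62.36 × 509.15 / 8900 = 47.80 L

47.8 L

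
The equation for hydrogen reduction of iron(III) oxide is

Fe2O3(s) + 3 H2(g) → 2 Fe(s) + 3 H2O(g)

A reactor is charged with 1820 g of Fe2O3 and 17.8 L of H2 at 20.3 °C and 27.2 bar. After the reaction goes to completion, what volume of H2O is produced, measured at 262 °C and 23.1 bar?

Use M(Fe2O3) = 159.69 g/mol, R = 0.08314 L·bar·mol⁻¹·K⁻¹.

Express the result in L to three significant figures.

n(Fe2O3) = 1820 / 159.69 = 11.40 mol
n(H2) = PV/RT = (27.2 × 17.8) / (0.08314 × 293.45) = 19.84 mol
For 11.40 mol Fe2O3, stoichiometry requires (3/1) × 11.40 = 34.20 mol H2; 19.84 mol is available, so H2 is limiting.
n(H2O) = (3/3) × 19.84 = 19.84 mol
V(H2O) = nRT/P = 19.84 × 0.08314 × 535.15 / 23.1 = 38.21 L

38.2 L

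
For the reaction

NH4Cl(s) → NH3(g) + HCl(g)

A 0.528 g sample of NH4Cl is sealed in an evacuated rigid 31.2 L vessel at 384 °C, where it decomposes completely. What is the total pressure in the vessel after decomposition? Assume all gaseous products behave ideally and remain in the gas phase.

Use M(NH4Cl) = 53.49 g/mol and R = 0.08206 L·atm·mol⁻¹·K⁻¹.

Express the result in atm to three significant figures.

n(NH4Cl) = 0.528 / 53.49 = 0.009871 mol
n(gas produced) = (2/1) × 0.009871 = 0.01974 mol
P = nRT/V = 0.01974 × 0.08206 × 657.15 / 31.2 = 0.03412 atm

0.0341 atm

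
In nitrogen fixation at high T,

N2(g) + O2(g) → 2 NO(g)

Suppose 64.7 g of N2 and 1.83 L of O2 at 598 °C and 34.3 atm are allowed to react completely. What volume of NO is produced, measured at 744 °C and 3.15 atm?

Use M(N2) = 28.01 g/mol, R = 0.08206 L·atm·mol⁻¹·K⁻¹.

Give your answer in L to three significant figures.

46.5 L

n(N2) = 64.7 / 28.01 = 2.310 mol
n(O2) = PV/RT = (34.3 × 1.83) / (0.08206 × 871.15) = 0.8781 mol
For 2.310 mol N2, stoichiometry requires (1/1) × 2.310 = 2.310 mol O2; 0.8781 mol is available, so O2 is limiting.
n(NO) = (2/1) × 0.8781 = 1.756 mol
V(NO) = nRT/P = 1.756 × 0.08206 × 1017.15 / 3.15 = 46.53 L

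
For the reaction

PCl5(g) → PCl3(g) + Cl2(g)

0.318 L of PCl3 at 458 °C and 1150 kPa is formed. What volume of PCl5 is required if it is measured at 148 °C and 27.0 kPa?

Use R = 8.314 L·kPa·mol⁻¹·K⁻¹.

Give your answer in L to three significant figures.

7.80 L

n(PCl3) = PV/RT = (1150 × 0.318) / (8.314 × 731.15) = 0.06016 mol
n(PCl5) = (1/1) × 0.06016 = 0.06016 mol
V = nRT/P = 0.06016 × 8.314 × 421.15 / 27.0 = 7.802 L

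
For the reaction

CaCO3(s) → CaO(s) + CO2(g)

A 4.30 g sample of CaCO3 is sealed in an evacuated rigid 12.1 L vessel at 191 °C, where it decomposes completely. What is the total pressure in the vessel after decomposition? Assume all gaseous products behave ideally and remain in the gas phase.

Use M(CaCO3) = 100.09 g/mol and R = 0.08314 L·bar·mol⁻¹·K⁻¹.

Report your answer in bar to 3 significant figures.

n(CaCO3) = 4.30 / 100.09 = 0.04296 mol
n(gas produced) = (1/1) × 0.04296 = 0.04296 mol
P = nRT/V = 0.04296 × 0.08314 × 464.15 / 12.1 = 0.1370 bar

0.137 bar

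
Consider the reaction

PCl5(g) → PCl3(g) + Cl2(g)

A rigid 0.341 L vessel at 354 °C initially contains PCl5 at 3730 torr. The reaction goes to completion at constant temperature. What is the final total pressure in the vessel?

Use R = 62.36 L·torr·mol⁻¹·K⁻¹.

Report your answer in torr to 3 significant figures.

7460 torr

Rigid vessel, constant T ⇒ P scales with total gas moles (1 → 2).
P_final = (2/1) × 3730 = 7460 torr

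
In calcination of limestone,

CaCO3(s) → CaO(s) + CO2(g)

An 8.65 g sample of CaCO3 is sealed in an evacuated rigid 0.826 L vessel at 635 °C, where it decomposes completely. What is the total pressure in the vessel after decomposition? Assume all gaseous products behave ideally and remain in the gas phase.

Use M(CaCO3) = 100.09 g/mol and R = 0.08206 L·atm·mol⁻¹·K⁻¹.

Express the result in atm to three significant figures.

n(CaCO3) = 8.65 / 100.09 = 0.08642 mol
n(gas produced) = (1/1) × 0.08642 = 0.08642 mol
P = nRT/V = 0.08642 × 0.08206 × 908.15 / 0.826 = 7.797 atm

7.80 atm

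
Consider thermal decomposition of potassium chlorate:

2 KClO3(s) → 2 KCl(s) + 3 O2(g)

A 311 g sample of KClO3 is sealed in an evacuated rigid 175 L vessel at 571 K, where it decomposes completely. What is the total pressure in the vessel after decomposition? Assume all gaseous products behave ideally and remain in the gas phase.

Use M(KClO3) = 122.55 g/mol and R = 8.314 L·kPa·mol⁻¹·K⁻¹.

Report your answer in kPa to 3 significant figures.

n(KClO3) = 311 / 122.55 = 2.538 mol
n(gas produced) = (3/2) × 2.538 = 3.807 mol
P = nRT/V = 3.807 × 8.314 × 571 / 175 = 103.3 kPa

103 kPa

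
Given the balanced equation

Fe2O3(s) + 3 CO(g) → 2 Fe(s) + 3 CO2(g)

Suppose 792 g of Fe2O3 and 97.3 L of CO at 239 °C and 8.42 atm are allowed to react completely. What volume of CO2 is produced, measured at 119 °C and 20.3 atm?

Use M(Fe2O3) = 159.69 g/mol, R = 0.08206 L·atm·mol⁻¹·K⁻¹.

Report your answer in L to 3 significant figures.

n(Fe2O3) = 792 / 159.69 = 4.960 mol
n(CO) = PV/RT = (8.42 × 97.3) / (0.08206 × 512.15) = 19.49 mol
For 4.960 mol Fe2O3, stoichiometry requires (3/1) × 4.960 = 14.88 mol CO; 19.49 mol is available, so Fe2O3 is limiting.
n(CO2) = (3/1) × 4.960 = 14.88 mol
V(CO2) = nRT/P = 14.88 × 0.08206 × 392.15 / 20.3 = 23.59 L

23.6 L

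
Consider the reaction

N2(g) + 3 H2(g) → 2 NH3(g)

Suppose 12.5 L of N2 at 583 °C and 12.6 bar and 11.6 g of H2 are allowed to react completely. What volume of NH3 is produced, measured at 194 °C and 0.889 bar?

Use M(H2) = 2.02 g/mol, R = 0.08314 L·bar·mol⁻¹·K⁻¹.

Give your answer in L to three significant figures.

n(N2) = PV/RT = (12.6 × 12.5) / (0.08314 × 856.15) = 2.213 mol
n(H2) = 11.6 / 2.02 = 5.743 mol
For 2.213 mol N2, stoichiometry requires (3/1) × 2.213 = 6.639 mol H2; 5.743 mol is available, so H2 is limiting.
n(NH3) = (2/3) × 5.743 = 3.829 mol
V(NH3) = nRT/P = 3.829 × 0.08314 × 467.15 / 0.889 = 167.3 L

167 L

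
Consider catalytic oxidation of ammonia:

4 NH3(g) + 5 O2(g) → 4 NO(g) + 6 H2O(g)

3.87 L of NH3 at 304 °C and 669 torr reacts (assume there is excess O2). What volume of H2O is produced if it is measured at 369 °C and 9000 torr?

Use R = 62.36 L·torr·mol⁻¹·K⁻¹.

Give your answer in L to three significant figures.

n(NH3) = PV/RT = (669 × 3.87) / (62.36 × 577.15) = 0.07194 mol
n(H2O) = (6/4) × 0.07194 = 0.1079 mol
V = nRT/P = 0.1079 × 62.36 × 642.15 / 9000 = 0.4801 L

0.480 L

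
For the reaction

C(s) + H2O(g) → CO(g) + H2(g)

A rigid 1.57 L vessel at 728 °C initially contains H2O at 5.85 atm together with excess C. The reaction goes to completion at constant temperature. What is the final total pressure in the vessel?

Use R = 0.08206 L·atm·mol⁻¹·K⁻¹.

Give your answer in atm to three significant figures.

At constant T and V, P ∝ n(gas): 1 mol gas → 2 mol gas.
P_final = (2/1) × 5.85 = 11.70 atm

11.7 atm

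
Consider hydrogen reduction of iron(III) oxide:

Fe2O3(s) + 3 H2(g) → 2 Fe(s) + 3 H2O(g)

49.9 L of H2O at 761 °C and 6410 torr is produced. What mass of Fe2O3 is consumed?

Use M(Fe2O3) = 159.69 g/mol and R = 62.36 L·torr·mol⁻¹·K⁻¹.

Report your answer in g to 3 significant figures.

n(H2O) = PV/RT = (6410 × 49.9) / (62.36 × 1034.15) = 4.960 mol
n(Fe2O3) = (1/3) × 4.960 = 1.653 mol
m(Fe2O3) = 1.653 × 159.69 = 264.0 g

264 g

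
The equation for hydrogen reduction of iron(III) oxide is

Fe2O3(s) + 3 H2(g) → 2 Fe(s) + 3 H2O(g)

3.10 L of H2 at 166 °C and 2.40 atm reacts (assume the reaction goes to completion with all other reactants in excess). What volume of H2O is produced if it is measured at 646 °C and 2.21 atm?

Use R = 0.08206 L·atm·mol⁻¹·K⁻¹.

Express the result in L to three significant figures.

n(H2) = PV/RT = (2.40 × 3.10) / (0.08206 × 439.15) = 0.2065 mol
n(H2O) = (3/3) × 0.2065 = 0.2065 mol
V = nRT/P = 0.2065 × 0.08206 × 919.15 / 2.21 = 7.048 L

7.05 L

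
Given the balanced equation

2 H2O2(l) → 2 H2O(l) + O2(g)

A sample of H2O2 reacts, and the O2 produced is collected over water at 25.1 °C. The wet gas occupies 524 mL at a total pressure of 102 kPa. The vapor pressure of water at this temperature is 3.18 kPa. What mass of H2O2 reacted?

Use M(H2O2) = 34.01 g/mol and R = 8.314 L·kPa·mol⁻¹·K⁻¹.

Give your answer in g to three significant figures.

P(O2) = 102 − 3.18 = 98.82 kPa
n(O2) = PV/RT = (98.82 × 0.5240) / (8.314 × 298.25) = 0.02088 mol
n(H2O2) = (2/1) × 0.02088 = 0.04176 mol
m(H2O2) = 0.04176 × 34.01 = 1.420 g

1.42 g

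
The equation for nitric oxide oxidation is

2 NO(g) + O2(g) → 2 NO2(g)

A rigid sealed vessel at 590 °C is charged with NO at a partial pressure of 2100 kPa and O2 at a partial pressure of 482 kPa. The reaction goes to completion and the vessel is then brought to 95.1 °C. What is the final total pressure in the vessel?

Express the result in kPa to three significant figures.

With V and T fixed, P_i ∝ n_i, so the mole ratios apply directly to partial pressures at 590 °C.
P(O2) required for 2100 kPa of NO = (1/2) × 2100 = 1050 kPa; available 482 kPa, so O2 is limiting.
P(NO) remaining = 2100 − (2/1) × 482 = 1136 kPa
P(gaseous products) = (2)/1 × 482 = 964.0 kPa
P_total at 590 °C = 1136 + 964.0 = 2100 kPa
Scaling to 95.1 °C: P = 2100 × 368.25/863.15 = 895.9 kPa

896 kPa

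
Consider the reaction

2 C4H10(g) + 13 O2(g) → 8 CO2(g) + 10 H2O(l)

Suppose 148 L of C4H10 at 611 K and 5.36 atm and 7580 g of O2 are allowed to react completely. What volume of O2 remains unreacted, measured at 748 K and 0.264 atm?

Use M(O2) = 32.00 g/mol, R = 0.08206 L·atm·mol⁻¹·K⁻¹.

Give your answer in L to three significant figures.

31200 L

n(C4H10) = PV/RT = (5.36 × 148) / (0.08206 × 611) = 15.82 mol
n(O2) = 7580 / 32.00 = 236.9 mol
For 15.82 mol C4H10, stoichiometry requires (13/2) × 15.82 = 102.8 mol O2; 236.9 mol is available, so C4H10 is limiting.
n(O2) consumed = (13/2) × 15.82 = 102.8 mol; remaining = 236.9 − 102.8 = 134.1 mol
V(O2) = nRT/P = 134.1 × 0.08206 × 748 / 0.264 = 31180 L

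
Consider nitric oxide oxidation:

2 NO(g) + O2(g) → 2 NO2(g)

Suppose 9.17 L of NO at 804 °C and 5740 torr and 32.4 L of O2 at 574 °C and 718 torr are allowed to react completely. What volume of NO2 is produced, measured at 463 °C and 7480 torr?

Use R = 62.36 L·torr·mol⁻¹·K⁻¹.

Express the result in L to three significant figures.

n(NO) = PV/RT = (5740 × 9.17) / (62.36 × 1077.15) = 0.7836 mol
n(O2) = PV/RT = (718 × 32.4) / (62.36 × 847.15) = 0.4404 mol
For 0.7836 mol NO, stoichiometry requires (1/2) × 0.7836 = 0.3918 mol O2; 0.4404 mol is available, so NO is limiting.
n(NO2) = (2/2) × 0.7836 = 0.7836 mol
V(NO2) = nRT/P = 0.7836 × 62.36 × 736.15 / 7480 = 4.809 L

4.81 L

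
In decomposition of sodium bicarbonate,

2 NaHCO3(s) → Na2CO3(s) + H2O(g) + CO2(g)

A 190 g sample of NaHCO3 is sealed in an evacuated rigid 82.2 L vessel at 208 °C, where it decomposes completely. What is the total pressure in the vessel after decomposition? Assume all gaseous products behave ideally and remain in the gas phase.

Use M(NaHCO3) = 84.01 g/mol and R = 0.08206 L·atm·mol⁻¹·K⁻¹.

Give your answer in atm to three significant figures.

1.09 atm

n(NaHCO3) = 190 / 84.01 = 2.262 mol
n(gas produced) = (2/2) × 2.262 = 2.262 mol
P = nRT/V = 2.262 × 0.08206 × 481.15 / 82.2 = 1.087 atm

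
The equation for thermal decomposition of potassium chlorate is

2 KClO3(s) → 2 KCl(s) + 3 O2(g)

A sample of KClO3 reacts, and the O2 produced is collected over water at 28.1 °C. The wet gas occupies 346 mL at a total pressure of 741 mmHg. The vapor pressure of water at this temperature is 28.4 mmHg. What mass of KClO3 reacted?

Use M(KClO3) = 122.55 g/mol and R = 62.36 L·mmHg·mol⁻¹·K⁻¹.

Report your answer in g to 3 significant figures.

1.07 g

P(O2) = 741 − 28.4 = 712.6 mmHg
n(O2) = PV/RT = (712.6 × 0.3460) / (62.36 × 301.25) = 0.01312 mol
n(KClO3) = (2/3) × 0.01312 = 0.008747 mol
m(KClO3) = 0.008747 × 122.55 = 1.072 g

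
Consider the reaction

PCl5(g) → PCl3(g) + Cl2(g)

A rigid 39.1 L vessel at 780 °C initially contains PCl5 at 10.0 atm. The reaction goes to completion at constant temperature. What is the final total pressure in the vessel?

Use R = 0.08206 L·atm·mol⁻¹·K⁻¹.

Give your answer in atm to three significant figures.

20.0 atm

Rigid vessel, constant T ⇒ P scales with total gas moles (1 → 2).
P_final = (2/1) × 10.0 = 20.00 atm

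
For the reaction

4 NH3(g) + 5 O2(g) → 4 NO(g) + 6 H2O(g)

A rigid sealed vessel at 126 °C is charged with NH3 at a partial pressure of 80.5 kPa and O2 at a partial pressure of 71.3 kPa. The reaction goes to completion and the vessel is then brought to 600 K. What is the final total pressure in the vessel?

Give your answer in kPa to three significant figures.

With V and T fixed, P_i ∝ n_i, so the mole ratios apply directly to partial pressures at 126 °C.
P(O2) required for 80.5 kPa of NH3 = (5/4) × 80.5 = 100.6 kPa; available 71.3 kPa, so O2 is limiting.
P(NH3) remaining = 80.5 − (4/5) × 71.3 = 23.46 kPa
P(gaseous products) = (4+6)/5 × 71.3 = 142.6 kPa
P_total at 126 °C = 23.46 + 142.6 = 166.1 kPa
Scaling to 600 K: P = 166.1 × 600/399.15 = 249.7 kPa

250 kPa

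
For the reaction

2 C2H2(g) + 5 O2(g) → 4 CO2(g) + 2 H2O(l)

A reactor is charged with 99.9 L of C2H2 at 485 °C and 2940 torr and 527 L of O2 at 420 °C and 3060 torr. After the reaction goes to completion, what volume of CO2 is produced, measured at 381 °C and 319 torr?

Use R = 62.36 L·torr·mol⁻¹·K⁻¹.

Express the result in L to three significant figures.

1590 L

n(C2H2) = PV/RT = (2940 × 99.9) / (62.36 × 758.15) = 6.212 mol
n(O2) = PV/RT = (3060 × 527) / (62.36 × 693.15) = 37.31 mol
For 6.212 mol C2H2, stoichiometry requires (5/2) × 6.212 = 15.53 mol O2; 37.31 mol is available, so C2H2 is limiting.
n(CO2) = (4/2) × 6.212 = 12.42 mol
V(CO2) = nRT/P = 12.42 × 62.36 × 654.15 / 319 = 1588 L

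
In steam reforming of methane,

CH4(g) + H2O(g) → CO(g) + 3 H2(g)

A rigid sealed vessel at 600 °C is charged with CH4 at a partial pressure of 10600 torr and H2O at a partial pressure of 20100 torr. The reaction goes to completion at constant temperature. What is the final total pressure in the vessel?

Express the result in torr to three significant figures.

51900 torr

At constant V, partial pressures at 600 °C are proportional to moles, so apply stoichiometry directly to pressures.
P(H2O) required for 10600 torr of CH4 = (1/1) × 10600 = 10600 torr; available 20100 torr, so CH4 is limiting.
P(H2O) remaining = 20100 − (1/1) × 10600 = 9500 torr
P(gaseous products) = (1+3)/1 × 10600 = 42400 torr
P_total at 600 °C = 9500 + 42400 = 51900 torr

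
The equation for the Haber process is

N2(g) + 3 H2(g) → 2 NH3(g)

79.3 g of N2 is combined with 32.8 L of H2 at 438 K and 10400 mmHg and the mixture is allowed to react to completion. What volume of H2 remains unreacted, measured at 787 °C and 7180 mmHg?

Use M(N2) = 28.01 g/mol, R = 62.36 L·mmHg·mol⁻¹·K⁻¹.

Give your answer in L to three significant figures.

36.8 L

n(N2) = 79.3 / 28.01 = 2.831 mol
n(H2) = PV/RT = (10400 × 32.8) / (62.36 × 438) = 12.49 mol
For 2.831 mol N2, stoichiometry requires (3/1) × 2.831 = 8.493 mol H2; 12.49 mol is available, so N2 is limiting.
n(H2) consumed = (3/1) × 2.831 = 8.493 mol; remaining = 12.49 − 8.493 = 3.997 mol
V(H2) = nRT/P = 3.997 × 62.36 × 1060.15 / 7180 = 36.80 L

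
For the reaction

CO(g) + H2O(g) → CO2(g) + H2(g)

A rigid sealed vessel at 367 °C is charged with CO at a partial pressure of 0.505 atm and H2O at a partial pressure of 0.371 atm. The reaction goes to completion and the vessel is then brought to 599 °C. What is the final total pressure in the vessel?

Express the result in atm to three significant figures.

1.19 atm

At constant V, partial pressures at 367 °C are proportional to moles, so apply stoichiometry directly to pressures.
P(H2O) required for 0.505 atm of CO = (1/1) × 0.505 = 0.5050 atm; available 0.371 atm, so H2O is limiting.
P(CO) remaining = 0.505 − (1/1) × 0.371 = 0.1340 atm
P(gaseous products) = (1+1)/1 × 0.371 = 0.7420 atm
P_total at 367 °C = 0.1340 + 0.7420 = 0.8760 atm
Scaling to 599 °C: P = 0.8760 × 872.15/640.15 = 1.193 atm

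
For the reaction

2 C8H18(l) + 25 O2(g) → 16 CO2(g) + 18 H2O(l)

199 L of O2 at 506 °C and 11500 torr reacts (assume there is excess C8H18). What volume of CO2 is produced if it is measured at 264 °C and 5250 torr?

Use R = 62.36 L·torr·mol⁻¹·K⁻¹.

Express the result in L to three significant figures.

n(O2) = PV/RT = (11500 × 199) / (62.36 × 779.15) = 47.10 mol
n(CO2) = (16/25) × 47.10 = 30.14 mol
V = nRT/P = 30.14 × 62.36 × 537.15 / 5250 = 192.3 L

192 L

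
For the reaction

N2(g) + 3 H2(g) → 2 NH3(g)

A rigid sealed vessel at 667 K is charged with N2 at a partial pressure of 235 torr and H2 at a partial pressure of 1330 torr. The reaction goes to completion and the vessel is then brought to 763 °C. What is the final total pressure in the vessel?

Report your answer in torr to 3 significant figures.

1700 torr

At constant V, partial pressures at 667 K are proportional to moles, so apply stoichiometry directly to pressures.
P(H2) required for 235 torr of N2 = (3/1) × 235 = 705.0 torr; available 1330 torr, so N2 is limiting.
P(H2) remaining = 1330 − (3/1) × 235 = 625.0 torr
P(gaseous products) = (2)/1 × 235 = 470.0 torr
P_total at 667 K = 625.0 + 470.0 = 1095 torr
Scaling to 763 °C: P = 1095 × 1036.15/667 = 1701 torr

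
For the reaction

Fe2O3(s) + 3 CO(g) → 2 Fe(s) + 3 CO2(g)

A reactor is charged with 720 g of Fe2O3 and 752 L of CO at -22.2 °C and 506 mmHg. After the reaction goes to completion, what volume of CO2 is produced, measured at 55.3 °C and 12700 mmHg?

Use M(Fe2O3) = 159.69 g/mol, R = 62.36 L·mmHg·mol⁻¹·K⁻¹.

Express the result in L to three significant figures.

n(Fe2O3) = 720 / 159.69 = 4.509 mol
n(CO) = PV/RT = (506 × 752) / (62.36 × 250.95) = 24.32 mol
For 4.509 mol Fe2O3, stoichiometry requires (3/1) × 4.509 = 13.53 mol CO; 24.32 mol is available, so Fe2O3 is limiting.
n(CO2) = (3/1) × 4.509 = 13.53 mol
V(CO2) = nRT/P = 13.53 × 62.36 × 328.45 / 12700 = 21.82 L

21.8 L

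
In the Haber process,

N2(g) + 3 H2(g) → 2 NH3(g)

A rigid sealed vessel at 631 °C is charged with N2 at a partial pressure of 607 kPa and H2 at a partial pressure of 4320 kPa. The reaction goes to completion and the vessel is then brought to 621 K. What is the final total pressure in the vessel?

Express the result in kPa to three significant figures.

2550 kPa

At constant V, partial pressures at 631 °C are proportional to moles, so apply stoichiometry directly to pressures.
P(H2) required for 607 kPa of N2 = (3/1) × 607 = 1821 kPa; available 4320 kPa, so N2 is limiting.
P(H2) remaining = 4320 − (3/1) × 607 = 2499 kPa
P(gaseous products) = (2)/1 × 607 = 1214 kPa
P_total at 631 °C = 2499 + 1214 = 3713 kPa
Scaling to 621 K: P = 3713 × 621/904.15 = 2550 kPa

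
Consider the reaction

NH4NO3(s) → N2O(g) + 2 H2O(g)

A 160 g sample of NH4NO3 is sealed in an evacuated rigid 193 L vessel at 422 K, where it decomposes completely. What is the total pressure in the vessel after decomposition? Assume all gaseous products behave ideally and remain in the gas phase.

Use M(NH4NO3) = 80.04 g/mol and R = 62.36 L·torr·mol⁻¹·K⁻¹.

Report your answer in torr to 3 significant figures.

818 torr

n(NH4NO3) = 160 / 80.04 = 1.999 mol
n(gas produced) = (3/1) × 1.999 = 5.997 mol
P = nRT/V = 5.997 × 62.36 × 422 / 193 = 817.7 torr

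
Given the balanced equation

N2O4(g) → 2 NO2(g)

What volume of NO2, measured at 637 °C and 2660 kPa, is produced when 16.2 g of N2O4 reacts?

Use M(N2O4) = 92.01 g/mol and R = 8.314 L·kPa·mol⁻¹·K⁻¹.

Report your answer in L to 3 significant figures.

1.00 L

n(N2O4) = 16.20 / 92.01 = 0.1761 mol
n(NO2) = (2/1) × 0.1761 = 0.3522 mol
V = nRT/P = 0.3522 × 8.314 × 910.15 / 2660 = 1.002 L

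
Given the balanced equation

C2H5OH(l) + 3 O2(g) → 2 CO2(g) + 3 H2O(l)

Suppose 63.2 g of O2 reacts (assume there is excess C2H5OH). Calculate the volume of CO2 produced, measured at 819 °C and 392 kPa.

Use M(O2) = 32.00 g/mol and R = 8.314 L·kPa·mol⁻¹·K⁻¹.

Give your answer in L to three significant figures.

30.5 L

n(O2) = 63.20 / 32.00 = 1.975 mol
n(CO2) = (2/3) × 1.975 = 1.317 mol
V = nRT/P = 1.317 × 8.314 × 1092.15 / 392 = 30.51 L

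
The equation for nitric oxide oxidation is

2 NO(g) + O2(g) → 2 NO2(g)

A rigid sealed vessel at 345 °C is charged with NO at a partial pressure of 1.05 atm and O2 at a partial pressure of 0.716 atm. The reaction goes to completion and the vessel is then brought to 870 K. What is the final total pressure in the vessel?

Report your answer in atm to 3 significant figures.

With V and T fixed, P_i ∝ n_i, so the mole ratios apply directly to partial pressures at 345 °C.
P(O2) required for 1.05 atm of NO = (1/2) × 1.05 = 0.5250 atm; available 0.716 atm, so NO is limiting.
P(O2) remaining = 0.716 − (1/2) × 1.05 = 0.1910 atm
P(gaseous products) = (2)/2 × 1.05 = 1.050 atm
P_total at 345 °C = 0.1910 + 1.050 = 1.241 atm
Scaling to 870 K: P = 1.241 × 870/618.15 = 1.747 atm

1.75 atm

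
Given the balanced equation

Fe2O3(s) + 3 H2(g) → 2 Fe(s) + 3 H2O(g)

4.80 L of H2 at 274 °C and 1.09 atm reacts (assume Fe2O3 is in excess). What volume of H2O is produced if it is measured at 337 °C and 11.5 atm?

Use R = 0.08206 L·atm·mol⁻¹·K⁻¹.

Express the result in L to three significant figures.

0.507 L

n(H2) = PV/RT = (1.09 × 4.80) / (0.08206 × 547.15) = 0.1165 mol
n(H2O) = (3/3) × 0.1165 = 0.1165 mol
V = nRT/P = 0.1165 × 0.08206 × 610.15 / 11.5 = 0.5072 L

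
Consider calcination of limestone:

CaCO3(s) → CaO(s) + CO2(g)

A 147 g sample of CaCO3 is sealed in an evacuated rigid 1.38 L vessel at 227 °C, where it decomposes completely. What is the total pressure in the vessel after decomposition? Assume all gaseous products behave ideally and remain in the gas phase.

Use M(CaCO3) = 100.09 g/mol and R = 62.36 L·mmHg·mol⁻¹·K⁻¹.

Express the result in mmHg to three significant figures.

33200 mmHg

n(CaCO3) = 147 / 100.09 = 1.469 mol
n(gas produced) = (1/1) × 1.469 = 1.469 mol
P = nRT/V = 1.469 × 62.36 × 500.15 / 1.38 = 33200 mmHg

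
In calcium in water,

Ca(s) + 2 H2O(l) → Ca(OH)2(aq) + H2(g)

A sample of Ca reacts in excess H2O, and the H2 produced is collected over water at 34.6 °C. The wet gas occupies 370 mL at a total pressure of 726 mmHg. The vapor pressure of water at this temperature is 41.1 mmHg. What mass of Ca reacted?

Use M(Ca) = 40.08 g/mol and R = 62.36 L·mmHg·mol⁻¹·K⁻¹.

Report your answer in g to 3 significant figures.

P(H2) = 726 − 41.1 = 684.9 mmHg
n(H2) = PV/RT = (684.9 × 0.3700) / (62.36 × 307.75) = 0.01320 mol
n(Ca) = (1/1) × 0.01320 = 0.01320 mol
m(Ca) = 0.01320 × 40.08 = 0.5291 g

0.529 g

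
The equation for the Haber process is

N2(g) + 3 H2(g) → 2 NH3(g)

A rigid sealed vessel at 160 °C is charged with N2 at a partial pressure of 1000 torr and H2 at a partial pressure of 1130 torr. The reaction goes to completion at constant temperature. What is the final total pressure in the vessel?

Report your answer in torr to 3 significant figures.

Because the vessel is rigid and T is held at 160 °C, work the stoichiometry in partial pressures (P_i = n_iRT/V).
P(H2) required for 1000 torr of N2 = (3/1) × 1000 = 3000 torr; available 1130 torr, so H2 is limiting.
P(N2) remaining = 1000 − (1/3) × 1130 = 623.3 torr
P(gaseous products) = (2)/3 × 1130 = 753.3 torr
P_total at 160 °C = 623.3 + 753.3 = 1377 torr

1380 torr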